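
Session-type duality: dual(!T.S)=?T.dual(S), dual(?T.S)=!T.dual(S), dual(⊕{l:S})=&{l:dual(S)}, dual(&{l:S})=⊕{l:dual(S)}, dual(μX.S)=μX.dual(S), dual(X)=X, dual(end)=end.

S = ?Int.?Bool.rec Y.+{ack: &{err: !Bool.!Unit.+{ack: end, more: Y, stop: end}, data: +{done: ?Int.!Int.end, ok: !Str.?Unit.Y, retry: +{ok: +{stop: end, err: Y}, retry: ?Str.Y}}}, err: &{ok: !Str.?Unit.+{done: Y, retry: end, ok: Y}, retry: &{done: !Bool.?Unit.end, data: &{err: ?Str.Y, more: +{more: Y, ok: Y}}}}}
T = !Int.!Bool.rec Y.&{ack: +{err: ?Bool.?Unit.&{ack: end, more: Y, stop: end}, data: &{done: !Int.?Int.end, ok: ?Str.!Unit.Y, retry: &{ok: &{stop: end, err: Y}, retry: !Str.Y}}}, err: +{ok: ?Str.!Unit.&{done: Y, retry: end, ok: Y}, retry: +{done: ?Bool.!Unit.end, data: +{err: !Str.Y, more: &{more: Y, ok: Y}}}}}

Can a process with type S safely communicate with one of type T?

?Int vs !Int  ok
  ?Bool vs !Bool  ok
    rec Y vs rec Y  ok (μ self-dual)
      +{ack,err} vs &{ack,err}  ok label sets agree
        • ack:
          &{err,data} vs +{err,data}  ok label sets agree
            • err:
              !Bool vs ?Bool  ok
                !Unit vs ?Unit  ok
                  +{ack,more,stop} vs &{ack,more,stop}  ok label sets agree
                    • ack:
                      end vs end  ok
                    • more:
                      Y vs Y  ok
                    • stop:
                      end vs end  ok
            • data:
              +{done,ok,retry} vs &{done,ok,retry}  ok label sets agree
                • done:
                  ?Int vs !Int  ok
                    !Int vs ?Int  ok
                      end vs end  ok
                • ok:
                  !Str vs ?Str  ok
                    ?Unit vs !Unit  ok
                      Y vs Y  ok
                • retry:
                  +{ok,retry} vs &{ok,retry}  ok label sets agree
                    • ok:
                      +{stop,err} vs &{stop,err}  ok label sets agree
                        • stop:
                          end vs end  ok
                        • err:
                          Y vs Y  ok
                    • retry:
                      ?Str vs !Str  ok
                        Y vs Y  ok
        • err:
          &{ok,retry} vs +{ok,retry}  ok label sets agree
            • ok:
              !Str vs ?Str  ok
                ?Unit vs !Unit  ok
                  +{done,retry,ok} vs &{done,retry,ok}  ok label sets agree
                    • done:
                      Y vs Y  ok
                    • retry:
                      end vs end  ok
                    • ok:
                      Y vs Y  ok
            • retry:
              &{done,data} vs +{done,data}  ok label sets agree
                • done:
                  !Bool vs ?Bool  ok
                    ?Unit vs !Unit  ok
                      end vs end  ok
                • data:
                  &{err,more} vs +{err,more}  ok label sets agree
                    • err:
                      ?Str vs !Str  ok
                        Y vs Y  ok
                    • more:
                      +{more,ok} vs &{more,ok}  ok label sets agree
                        • more:
                          Y vs Y  ok
                        • ok:
                          Y vs Y  ok

YES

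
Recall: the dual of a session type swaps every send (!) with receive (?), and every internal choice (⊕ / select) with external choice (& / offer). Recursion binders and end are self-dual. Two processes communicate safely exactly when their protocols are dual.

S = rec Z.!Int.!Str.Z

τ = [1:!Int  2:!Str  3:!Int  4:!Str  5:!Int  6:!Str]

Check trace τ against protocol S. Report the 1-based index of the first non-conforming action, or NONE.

step 1: !Int  ✓  now at !Str.rec Z.…
step 2: !Str  ✓  now at rec Z.…
step 3: !Int  ✓  now at !Str.rec Z.…
step 4: !Str  ✓  now at rec Z.…
step 5: !Int  ✓  now at !Str.rec Z.…
step 6: !Str  ✓  now at rec Z.…
τ conforms to S (length 6)

NONE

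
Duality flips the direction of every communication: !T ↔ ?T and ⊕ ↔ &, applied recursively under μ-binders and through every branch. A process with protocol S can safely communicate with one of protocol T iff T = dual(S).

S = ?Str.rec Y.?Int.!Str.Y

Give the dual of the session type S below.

?Str = !Str
  rec Y = rec Y  (rec unchanged)
    ?Int = !Int
      !Str = ?Str
        dual(Y) = Y

!Str.rec Y.!Int.?Str.Y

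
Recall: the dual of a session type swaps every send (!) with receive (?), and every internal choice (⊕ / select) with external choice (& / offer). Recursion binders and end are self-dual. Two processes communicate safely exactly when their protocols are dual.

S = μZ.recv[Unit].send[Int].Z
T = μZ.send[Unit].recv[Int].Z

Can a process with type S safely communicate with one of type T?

μZ | μZ  ✓ (rec unchanged)
  recv[Unit] | send[Unit]  ✓
    send[Int] | recv[Int]  ✓
      Z | Z  ✓

YES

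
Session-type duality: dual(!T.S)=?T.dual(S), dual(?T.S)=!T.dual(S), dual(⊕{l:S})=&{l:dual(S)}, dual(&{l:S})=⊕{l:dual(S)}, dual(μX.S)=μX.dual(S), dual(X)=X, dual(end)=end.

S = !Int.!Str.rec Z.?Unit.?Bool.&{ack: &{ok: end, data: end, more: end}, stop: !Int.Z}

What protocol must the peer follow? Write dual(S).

!Int → ?Int
  !Str → ?Str
    rec Z → rec Z  (binder kept)
      ?Unit → !Unit
        ?Bool → !Bool
          &{ack,stop} → +{ack,stop}  (offer→select)
            case ack:
              &{ok,data,more} → +{ok,data,more}  (offer→select)
                case ok:
                  end ↦ end
                case data:
                  end ↦ end
                case more:
                  end ↦ end
            case stop:
              !Int → ?Int
                Z ↦ Z

?Int.?Str.rec Z.!Unit.!Bool.+{ack: +{ok: end, data: end, more: end}, stop: ?Int.Z}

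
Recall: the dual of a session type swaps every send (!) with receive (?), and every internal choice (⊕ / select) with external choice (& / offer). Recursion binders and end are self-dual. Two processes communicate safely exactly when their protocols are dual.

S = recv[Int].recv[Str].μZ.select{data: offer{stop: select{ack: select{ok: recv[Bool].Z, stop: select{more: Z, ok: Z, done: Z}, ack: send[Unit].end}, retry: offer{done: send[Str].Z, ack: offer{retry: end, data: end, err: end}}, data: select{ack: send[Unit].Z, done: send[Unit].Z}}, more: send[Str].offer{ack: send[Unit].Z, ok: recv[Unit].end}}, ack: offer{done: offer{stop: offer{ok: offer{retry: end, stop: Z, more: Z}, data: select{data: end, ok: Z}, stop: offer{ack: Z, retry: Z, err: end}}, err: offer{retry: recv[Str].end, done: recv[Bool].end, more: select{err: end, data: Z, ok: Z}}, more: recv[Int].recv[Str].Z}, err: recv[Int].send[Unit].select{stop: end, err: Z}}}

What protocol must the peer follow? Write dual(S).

send[Int].send[Str].μZ.offer{data: select{stop: offer{ack: offer{ok: send[Bool].Z, stop: offer{more: Z, ok: Z, done: Z}, ack: recv[Unit].end}, retry: select{done: recv[Str].Z, ack: select{retry: end, data: end, err: end}}, data: offer{ack: recv[Unit].Z, done: recv[Unit].Z}}, more: recv[Str].select{ack: recv[Unit].Z, ok: send[Unit].end}}, ack: select{done: select{stop: select{ok: select{retry: end, stop: Z, more: Z}, data: offer{data: end, ok: Z}, stop: select{ack: Z, retry: Z, err: end}}, err: select{retry: send[Str].end, done: send[Bool].end, more: offer{err: end, data: Z, ok: Z}}, more: send[Int].send[Str].Z}, err: send[Int].recv[Unit].offer{stop: end, err: Z}}}

recv[Int] ↦ send[Int]
  recv[Str] ↦ send[Str]
    μZ ↦ μZ  (μ self-dual)
      select{data,ack} ↦ offer{data,ack}  (⊕→&)
        [data]
          offer{stop,more} ↦ select{stop,more}  (offer→select)
            [stop]
              select{ack,retry,data} ↦ offer{ack,retry,data}  (⊕→&)
                [ack]
                  select{ok,stop,ack} ↦ offer{ok,stop,ack}  (⊕→&)
                    [ok]
                      recv[Bool] ↦ send[Bool]
                        dual(Z) = Z
                    [stop]
                      select{more,ok,done} ↦ offer{more,ok,done}  (⊕→&)
                        [more]
                          dual(Z) = Z
                        [ok]
                          dual(Z) = Z
                        [done]
                          dual(Z) = Z
                    [ack]
                      send[Unit] ↦ recv[Unit]
                        dual(end) = end
                [retry]
                  offer{done,ack} ↦ select{done,ack}  (offer→select)
                    [done]
                      send[Str] ↦ recv[Str]
                        dual(Z) = Z
                    [ack]
                      offer{retry,data,err} ↦ select{retry,data,err}  (offer→select)
                        [retry]
                          dual(end) = end
                        [data]
                          dual(end) = end
                        [err]
                          dual(end) = end
                [data]
                  select{ack,done} ↦ offer{ack,done}  (⊕→&)
                    [ack]
                      send[Unit] ↦ recv[Unit]
                        dual(Z) = Z
                    [done]
                      send[Unit] ↦ recv[Unit]
                        dual(Z) = Z
            [more]
              send[Str] ↦ recv[Str]
                offer{ack,ok} ↦ select{ack,ok}  (offer→select)
                  [ack]
                    send[Unit] ↦ recv[Unit]
                      dual(Z) = Z
                  [ok]
                    recv[Unit] ↦ send[Unit]
                      dual(end) = end
        [ack]
          offer{done,err} ↦ select{done,err}  (offer→select)
            [done]
              offer{stop,err,more} ↦ select{stop,err,more}  (offer→select)
                [stop]
                  offer{ok,data,stop} ↦ select{ok,data,stop}  (offer→select)
                    [ok]
                      offer{retry,stop,more} ↦ select{retry,stop,more}  (offer→select)
                        [retry]
                          dual(end) = end
                        [stop]
                          dual(Z) = Z
                        [more]
                          dual(Z) = Z
                    [data]
                      select{data,ok} ↦ offer{data,ok}  (⊕→&)
                        [data]
                          dual(end) = end
                        [ok]
                          dual(Z) = Z
                    [stop]
                      offer{ack,retry,err} ↦ select{ack,retry,err}  (offer→select)
                        [ack]
                          dual(Z) = Z
                        [retry]
                          dual(Z) = Z
                        [err]
                          dual(end) = end
                [err]
                  offer{retry,done,more} ↦ select{retry,done,more}  (offer→select)
                    [retry]
                      recv[Str] ↦ send[Str]
                        dual(end) = end
                    [done]
                      recv[Bool] ↦ send[Bool]
                        dual(end) = end
                    [more]
                      select{err,data,ok} ↦ offer{err,data,ok}  (⊕→&)
                        [err]
                          dual(end) = end
                        [data]
                          dual(Z) = Z
                        [ok]
                          dual(Z) = Z
                [more]
                  recv[Int] ↦ send[Int]
                    recv[Str] ↦ send[Str]
                      dual(Z) = Z
            [err]
              recv[Int] ↦ send[Int]
                send[Unit] ↦ recv[Unit]
                  select{stop,err} ↦ offer{stop,err}  (⊕→&)
                    [stop]
                      dual(end) = end
                    [err]
                      dual(Z) = Z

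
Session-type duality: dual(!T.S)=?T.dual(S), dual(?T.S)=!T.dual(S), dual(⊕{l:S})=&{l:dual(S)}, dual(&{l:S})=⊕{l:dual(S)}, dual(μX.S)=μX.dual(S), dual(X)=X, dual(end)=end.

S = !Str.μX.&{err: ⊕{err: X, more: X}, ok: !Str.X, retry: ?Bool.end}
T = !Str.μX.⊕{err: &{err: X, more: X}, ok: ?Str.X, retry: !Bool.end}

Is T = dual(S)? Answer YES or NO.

!Str vs !Str  ✗ same direction on both sides — not dual

NO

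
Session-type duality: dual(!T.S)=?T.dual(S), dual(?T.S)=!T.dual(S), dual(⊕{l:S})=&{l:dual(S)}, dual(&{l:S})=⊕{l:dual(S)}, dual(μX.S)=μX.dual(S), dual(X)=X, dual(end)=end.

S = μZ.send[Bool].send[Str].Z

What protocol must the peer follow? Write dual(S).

μZ ↦ μZ  (binder kept)
  send[Bool] ↦ recv[Bool]
    send[Str] ↦ recv[Str]
      dual(Z) = Z

μZ.recv[Bool].recv[Str].Z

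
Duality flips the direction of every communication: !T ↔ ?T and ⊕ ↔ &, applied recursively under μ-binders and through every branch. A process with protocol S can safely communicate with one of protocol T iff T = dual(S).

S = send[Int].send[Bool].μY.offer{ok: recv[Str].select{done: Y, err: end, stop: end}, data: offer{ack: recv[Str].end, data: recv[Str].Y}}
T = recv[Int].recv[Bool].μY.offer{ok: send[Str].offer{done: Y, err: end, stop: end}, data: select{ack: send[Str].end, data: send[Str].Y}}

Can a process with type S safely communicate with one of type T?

send[Int] | recv[Int]  ✓
  send[Bool] | recv[Bool]  ✓
    μY | μY  ✓ (μ self-dual)
      offer{ok,data} | offer{ok,data}  ✗ choice polarity not flipped — not dual

NO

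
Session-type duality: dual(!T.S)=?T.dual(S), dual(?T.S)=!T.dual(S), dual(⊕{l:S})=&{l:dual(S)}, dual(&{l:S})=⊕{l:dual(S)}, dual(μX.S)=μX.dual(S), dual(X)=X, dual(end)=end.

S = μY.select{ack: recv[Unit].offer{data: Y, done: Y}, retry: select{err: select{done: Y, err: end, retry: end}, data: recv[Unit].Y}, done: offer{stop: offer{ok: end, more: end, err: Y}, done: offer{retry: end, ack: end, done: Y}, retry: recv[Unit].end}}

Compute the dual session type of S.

μY = μY  (rec unchanged)
  select{ack,retry,done} = offer{ack,retry,done}  (⊕→&)
    case ack:
      recv[Unit] = send[Unit]
        offer{data,done} = select{data,done}  (external→internal)
          case data:
            Y self-dual
          case done:
            Y self-dual
    case retry:
      select{err,data} = offer{err,data}  (⊕→&)
        case err:
          select{done,err,retry} = offer{done,err,retry}  (⊕→&)
            case done:
              Y self-dual
            case err:
              end self-dual
            case retry:
              end self-dual
        case data:
          recv[Unit] = send[Unit]
            Y self-dual
    case done:
      offer{stop,done,retry} = select{stop,done,retry}  (external→internal)
        case stop:
          offer{ok,more,err} = select{ok,more,err}  (external→internal)
            case ok:
              end self-dual
            case more:
              end self-dual
            case err:
              Y self-dual
        case done:
          offer{retry,ack,done} = select{retry,ack,done}  (external→internal)
            case retry:
              end self-dual
            case ack:
              end self-dual
            case done:
              Y self-dual
        case retry:
          recv[Unit] = send[Unit]
            end self-dual

μY.offer{ack: send[Unit].select{data: Y, done: Y}, retry: offer{err: offer{done: Y, err: end, retry: end}, data: send[Unit].Y}, done: select{stop: select{ok: end, more: end, err: Y}, done: select{retry: end, ack: end, done: Y}, retry: send[Unit].end}}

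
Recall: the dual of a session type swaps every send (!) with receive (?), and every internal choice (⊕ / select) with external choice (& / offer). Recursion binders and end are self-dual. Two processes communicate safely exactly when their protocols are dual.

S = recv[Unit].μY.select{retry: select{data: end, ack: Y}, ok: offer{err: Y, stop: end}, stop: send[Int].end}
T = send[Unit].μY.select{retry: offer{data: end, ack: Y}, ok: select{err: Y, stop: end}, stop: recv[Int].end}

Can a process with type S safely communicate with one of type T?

recv[Unit] | send[Unit]  ok
  μY | μY  ok (binder kept)
    select{retry,ok,stop} | select{retry,ok,stop}  ✗ choice polarity not flipped — not dual

NO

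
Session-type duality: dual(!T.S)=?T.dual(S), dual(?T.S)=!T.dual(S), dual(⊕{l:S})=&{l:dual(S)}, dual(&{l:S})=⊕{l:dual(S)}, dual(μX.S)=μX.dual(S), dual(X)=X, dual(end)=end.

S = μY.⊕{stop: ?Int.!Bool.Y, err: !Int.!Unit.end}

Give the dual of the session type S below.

μY = μY  (rec unchanged)
  ⊕{stop,err} = &{stop,err}  (internal→external)
    [stop]
      ?Int = !Int
        !Bool = ?Bool
          Y ↦ Y
    [err]
      !Int = ?Int
        !Unit = ?Unit
          end ↦ end

μY.&{stop: !Int.?Bool.Y, err: ?Int.?Unit.end}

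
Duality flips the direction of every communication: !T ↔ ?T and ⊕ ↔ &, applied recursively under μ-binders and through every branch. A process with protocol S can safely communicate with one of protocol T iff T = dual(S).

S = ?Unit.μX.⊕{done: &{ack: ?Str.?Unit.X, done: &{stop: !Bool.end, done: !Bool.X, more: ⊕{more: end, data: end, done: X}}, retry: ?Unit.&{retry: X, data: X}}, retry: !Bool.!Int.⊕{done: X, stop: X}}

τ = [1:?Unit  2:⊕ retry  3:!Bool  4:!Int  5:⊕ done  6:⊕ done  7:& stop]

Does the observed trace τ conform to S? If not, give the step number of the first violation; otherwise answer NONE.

step 1: ?Unit  ok  cont: μX.…
step 2: ⊕ retry  ok  cont: !Bool.!Int.⊕{done: μX.…, stop: μX.…}
step 3: !Bool  ok  cont: !Int.⊕{done: μX.…, stop: μX.…}
step 4: !Int  ok  cont: ⊕{done: μX.…, stop: μX.…}
step 5: ⊕ done  ok  cont: μX.…
step 6: ⊕ done  ok  cont: &{ack: ?Str.?Unit.μX.…, done: &{stop: !Bool.end, done: !Bool.μX.…, more: ⊕{more: end, data: end, done: μX.…}}, retry: ?Unit.&{retry: μX.…, data: μX.…}}
step 7: got & stop, protocol expects & ack or & done or & retry  ✗

7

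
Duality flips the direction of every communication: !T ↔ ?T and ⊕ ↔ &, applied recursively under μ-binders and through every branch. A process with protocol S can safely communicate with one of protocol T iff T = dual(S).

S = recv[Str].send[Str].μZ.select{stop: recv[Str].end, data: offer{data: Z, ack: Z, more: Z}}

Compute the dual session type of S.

recv[Str] → send[Str]
  send[Str] → recv[Str]
    μZ → μZ  (μ self-dual)
      select{stop,data} → offer{stop,data}  (⊕→&)
        • stop:
          recv[Str] → send[Str]
            end ↦ end
        • data:
          offer{data,ack,more} → select{data,ack,more}  (external→internal)
            • data:
              Z ↦ Z
            • ack:
              Z ↦ Z
            • more:
              Z ↦ Z

send[Str].recv[Str].μZ.offer{stop: send[Str].end, data: select{data: Z, ack: Z, more: Z}}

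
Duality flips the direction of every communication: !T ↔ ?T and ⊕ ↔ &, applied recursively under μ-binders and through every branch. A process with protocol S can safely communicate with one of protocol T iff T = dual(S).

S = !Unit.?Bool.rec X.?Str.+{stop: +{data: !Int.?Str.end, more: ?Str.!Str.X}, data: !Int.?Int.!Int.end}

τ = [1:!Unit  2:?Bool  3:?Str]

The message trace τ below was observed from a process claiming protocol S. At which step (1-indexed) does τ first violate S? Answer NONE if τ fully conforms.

NONE

@1 !Unit  match  residual = ?Bool.rec X.…
@2 ?Bool  match  residual = rec X.…
@3 ?Str  match  residual = +{stop: +{data: !Int.?Str.end, more: ?Str.!Str.rec X.…}, data: !Int.?Int.!Int.end}
trace exhausted — no violation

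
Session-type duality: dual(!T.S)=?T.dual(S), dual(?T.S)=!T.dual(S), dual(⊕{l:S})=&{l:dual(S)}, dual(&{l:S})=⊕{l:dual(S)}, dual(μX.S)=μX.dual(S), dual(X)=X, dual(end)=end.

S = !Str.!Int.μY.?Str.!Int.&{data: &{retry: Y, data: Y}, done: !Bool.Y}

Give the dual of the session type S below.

?Str.?Int.μY.!Str.?Int.⊕{data: ⊕{retry: Y, data: Y}, done: ?Bool.Y}

!Str → ?Str
  !Int → ?Int
    μY → μY  (μ self-dual)
      ?Str → !Str
        !Int → ?Int
          &{data,done} → ⊕{data,done}  (offer→select)
            • data:
              &{retry,data} → ⊕{retry,data}  (offer→select)
                • retry:
                  Y ↦ Y
                • data:
                  Y ↦ Y
            • done:
              !Bool → ?Bool
                Y ↦ Y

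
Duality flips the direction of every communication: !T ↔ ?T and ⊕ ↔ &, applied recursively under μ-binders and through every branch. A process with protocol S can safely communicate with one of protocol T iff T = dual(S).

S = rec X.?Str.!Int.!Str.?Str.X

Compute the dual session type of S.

rec X ↦ rec X  (μ self-dual)
  ?Str ↦ !Str
    !Int ↦ ?Int
      !Str ↦ ?Str
        ?Str ↦ !Str
          X self-dual

rec X.!Str.?Int.?Str.!Str.X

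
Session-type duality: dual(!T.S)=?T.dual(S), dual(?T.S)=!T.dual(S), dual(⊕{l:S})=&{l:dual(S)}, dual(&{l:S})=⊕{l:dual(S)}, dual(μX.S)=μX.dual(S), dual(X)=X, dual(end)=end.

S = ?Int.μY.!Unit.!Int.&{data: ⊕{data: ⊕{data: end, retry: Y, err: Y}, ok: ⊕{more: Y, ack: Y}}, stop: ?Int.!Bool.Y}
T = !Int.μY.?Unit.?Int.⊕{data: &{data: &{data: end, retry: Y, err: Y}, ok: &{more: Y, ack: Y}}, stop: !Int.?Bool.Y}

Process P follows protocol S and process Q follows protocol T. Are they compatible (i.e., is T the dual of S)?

YES

?Int ‖ !Int  match
  μY ‖ μY  match (binder kept)
    !Unit ‖ ?Unit  match
      !Int ‖ ?Int  match
        &{data,stop} ‖ ⊕{data,stop}  match same labels
          case data:
            ⊕{data,ok} ‖ &{data,ok}  match same labels
              case data:
                ⊕{data,retry,err} ‖ &{data,retry,err}  match same labels
                  case data:
                    end ‖ end  match
                  case retry:
                    Y ‖ Y  match
                  case err:
                    Y ‖ Y  match
              case ok:
                ⊕{more,ack} ‖ &{more,ack}  match same labels
                  case more:
                    Y ‖ Y  match
                  case ack:
                    Y ‖ Y  match
          case stop:
            ?Int ‖ !Int  match
              !Bool ‖ ?Bool  match
                Y ‖ Y  match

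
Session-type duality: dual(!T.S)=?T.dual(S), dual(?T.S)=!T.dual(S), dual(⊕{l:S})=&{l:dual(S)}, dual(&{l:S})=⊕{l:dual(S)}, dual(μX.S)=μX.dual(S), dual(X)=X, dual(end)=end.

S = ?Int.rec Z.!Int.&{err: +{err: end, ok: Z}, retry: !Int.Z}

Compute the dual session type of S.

!Int.rec Z.?Int.+{err: &{err: end, ok: Z}, retry: ?Int.Z}

?Int = !Int
  rec Z = rec Z  (μ self-dual)
    !Int = ?Int
      &{err,retry} = +{err,retry}  (&→⊕)
        case err:
          +{err,ok} = &{err,ok}  (⊕→&)
            case err:
              end self-dual
            case ok:
              Z self-dual
        case retry:
          !Int = ?Int
            Z self-dual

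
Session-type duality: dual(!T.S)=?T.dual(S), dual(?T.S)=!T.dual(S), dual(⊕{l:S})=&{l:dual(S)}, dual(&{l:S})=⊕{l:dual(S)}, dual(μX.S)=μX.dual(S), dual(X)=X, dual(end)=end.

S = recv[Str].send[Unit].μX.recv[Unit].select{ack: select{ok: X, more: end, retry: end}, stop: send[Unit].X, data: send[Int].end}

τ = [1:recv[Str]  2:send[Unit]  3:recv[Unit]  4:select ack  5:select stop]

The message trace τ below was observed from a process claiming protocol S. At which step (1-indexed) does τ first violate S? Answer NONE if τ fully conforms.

5

step 1: recv[Str]  ✓  residual = send[Unit].μX.…
step 2: send[Unit]  ✓  residual = μX.…
step 3: recv[Unit]  ✓  residual = select{ack: select{ok: μX.…, more: end, retry: end}, stop: send[Unit].μX.…, data: send[Int].end}
step 4: select ack  ✓  residual = select{ok: μX.…, more: end, retry: end}
step 5: got select stop, protocol expects select ok or select more or select retry  ✗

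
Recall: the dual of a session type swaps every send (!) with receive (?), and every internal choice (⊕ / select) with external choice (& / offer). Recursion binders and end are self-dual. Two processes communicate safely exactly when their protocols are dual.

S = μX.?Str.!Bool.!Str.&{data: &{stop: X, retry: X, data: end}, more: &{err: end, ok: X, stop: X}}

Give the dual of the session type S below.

μX.!Str.?Bool.?Str.⊕{data: ⊕{stop: X, retry: X, data: end}, more: ⊕{err: end, ok: X, stop: X}}

μX → μX  (binder kept)
  ?Str → !Str
    !Bool → ?Bool
      !Str → ?Str
        &{data,more} → ⊕{data,more}  (external→internal)
          • data:
            &{stop,retry,data} → ⊕{stop,retry,data}  (external→internal)
              • stop:
                X ↦ X
              • retry:
                X ↦ X
              • data:
                end ↦ end
          • more:
            &{err,ok,stop} → ⊕{err,ok,stop}  (external→internal)
              • err:
                end ↦ end
              • ok:
                X ↦ X
              • stop:
                X ↦ X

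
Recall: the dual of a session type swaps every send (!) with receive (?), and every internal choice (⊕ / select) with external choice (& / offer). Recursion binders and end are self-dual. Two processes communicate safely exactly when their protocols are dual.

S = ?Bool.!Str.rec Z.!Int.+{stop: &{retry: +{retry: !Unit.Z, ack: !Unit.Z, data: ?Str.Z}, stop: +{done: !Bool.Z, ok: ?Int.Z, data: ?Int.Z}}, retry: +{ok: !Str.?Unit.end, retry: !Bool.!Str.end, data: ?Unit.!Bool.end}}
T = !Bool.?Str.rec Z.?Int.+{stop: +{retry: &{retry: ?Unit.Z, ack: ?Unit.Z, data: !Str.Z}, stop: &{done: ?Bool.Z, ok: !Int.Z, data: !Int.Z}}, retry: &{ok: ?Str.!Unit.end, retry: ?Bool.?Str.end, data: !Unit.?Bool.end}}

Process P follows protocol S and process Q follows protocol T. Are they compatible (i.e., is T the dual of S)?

NO

?Bool | !Bool  ✓
  !Str | ?Str  ✓
    rec Z | rec Z  ✓ (binder kept)
      !Int | ?Int  ✓
        +{stop,retry} | +{stop,retry}  ✗ choice polarity not flipped — not dual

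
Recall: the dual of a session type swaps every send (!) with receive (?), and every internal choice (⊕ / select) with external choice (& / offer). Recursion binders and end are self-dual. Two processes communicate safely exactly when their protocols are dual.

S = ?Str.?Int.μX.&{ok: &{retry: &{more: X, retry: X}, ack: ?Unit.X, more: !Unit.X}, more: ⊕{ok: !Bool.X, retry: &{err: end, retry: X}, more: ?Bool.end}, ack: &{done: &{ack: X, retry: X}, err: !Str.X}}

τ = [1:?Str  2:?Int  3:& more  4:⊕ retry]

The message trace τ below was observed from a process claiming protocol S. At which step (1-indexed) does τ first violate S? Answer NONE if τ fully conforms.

NONE

step 1: ?Str  ✓  residual = ?Int.μX.…
step 2: ?Int  ✓  residual = μX.…
step 3: & more  ✓  residual = ⊕{ok: !Bool.μX.…, retry: &{err: end, retry: μX.…}, more: ?Bool.end}
step 4: ⊕ retry  ✓  residual = &{err: end, retry: μX.…}
trace exhausted — no violation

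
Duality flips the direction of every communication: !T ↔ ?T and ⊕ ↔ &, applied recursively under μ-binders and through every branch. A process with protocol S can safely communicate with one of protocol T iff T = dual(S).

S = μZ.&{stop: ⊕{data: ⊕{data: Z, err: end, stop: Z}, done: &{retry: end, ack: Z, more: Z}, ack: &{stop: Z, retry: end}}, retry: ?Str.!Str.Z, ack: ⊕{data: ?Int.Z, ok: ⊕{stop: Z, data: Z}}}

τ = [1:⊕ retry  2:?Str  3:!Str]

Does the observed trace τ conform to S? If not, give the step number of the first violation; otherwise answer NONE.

@1 got ⊕ retry, protocol expects & stop or & retry or & ack  ✗

1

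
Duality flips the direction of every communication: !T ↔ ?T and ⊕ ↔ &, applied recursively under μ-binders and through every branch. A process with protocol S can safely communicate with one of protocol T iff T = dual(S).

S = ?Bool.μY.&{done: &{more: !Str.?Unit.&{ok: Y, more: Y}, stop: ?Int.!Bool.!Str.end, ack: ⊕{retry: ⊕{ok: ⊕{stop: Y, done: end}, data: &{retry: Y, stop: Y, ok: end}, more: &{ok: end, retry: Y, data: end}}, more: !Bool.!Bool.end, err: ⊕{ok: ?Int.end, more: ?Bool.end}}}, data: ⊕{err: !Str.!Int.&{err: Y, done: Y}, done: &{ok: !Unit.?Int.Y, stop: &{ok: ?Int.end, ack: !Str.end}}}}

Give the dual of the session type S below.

!Bool.μY.⊕{done: ⊕{more: ?Str.!Unit.⊕{ok: Y, more: Y}, stop: !Int.?Bool.?Str.end, ack: &{retry: &{ok: &{stop: Y, done: end}, data: ⊕{retry: Y, stop: Y, ok: end}, more: ⊕{ok: end, retry: Y, data: end}}, more: ?Bool.?Bool.end, err: &{ok: !Int.end, more: !Bool.end}}}, data: &{err: ?Str.?Int.⊕{err: Y, done: Y}, done: ⊕{ok: ?Unit.!Int.Y, stop: ⊕{ok: !Int.end, ack: ?Str.end}}}}

?Bool ↦ !Bool
  μY ↦ μY  (rec unchanged)
    &{done,data} ↦ ⊕{done,data}  (external→internal)
      • done:
        &{more,stop,ack} ↦ ⊕{more,stop,ack}  (external→internal)
          • more:
            !Str ↦ ?Str
              ?Unit ↦ !Unit
                &{ok,more} ↦ ⊕{ok,more}  (external→internal)
                  • ok:
                    Y ↦ Y
                  • more:
                    Y ↦ Y
          • stop:
            ?Int ↦ !Int
              !Bool ↦ ?Bool
                !Str ↦ ?Str
                  end ↦ end
          • ack:
            ⊕{retry,more,err} ↦ &{retry,more,err}  (select→offer)
              • retry:
                ⊕{ok,data,more} ↦ &{ok,data,more}  (select→offer)
                  • ok:
                    ⊕{stop,done} ↦ &{stop,done}  (select→offer)
                      • stop:
                        Y ↦ Y
                      • done:
                        end ↦ end
                  • data:
                    &{retry,stop,ok} ↦ ⊕{retry,stop,ok}  (external→internal)
                      • retry:
                        Y ↦ Y
                      • stop:
                        Y ↦ Y
                      • ok:
                        end ↦ end
                  • more:
                    &{ok,retry,data} ↦ ⊕{ok,retry,data}  (external→internal)
                      • ok:
                        end ↦ end
                      • retry:
                        Y ↦ Y
                      • data:
                        end ↦ end
              • more:
                !Bool ↦ ?Bool
                  !Bool ↦ ?Bool
                    end ↦ end
              • err:
                ⊕{ok,more} ↦ &{ok,more}  (select→offer)
                  • ok:
                    ?Int ↦ !Int
                      end ↦ end
                  • more:
                    ?Bool ↦ !Bool
                      end ↦ end
      • data:
        ⊕{err,done} ↦ &{err,done}  (select→offer)
          • err:
            !Str ↦ ?Str
              !Int ↦ ?Int
                &{err,done} ↦ ⊕{err,done}  (external→internal)
                  • err:
                    Y ↦ Y
                  • done:
                    Y ↦ Y
          • done:
            &{ok,stop} ↦ ⊕{ok,stop}  (external→internal)
              • ok:
                !Unit ↦ ?Unit
                  ?Int ↦ !Int
                    Y ↦ Y
              • stop:
                &{ok,ack} ↦ ⊕{ok,ack}  (external→internal)
                  • ok:
                    ?Int ↦ !Int
                      end ↦ end
                  • ack:
                    !Str ↦ ?Str
                      end ↦ end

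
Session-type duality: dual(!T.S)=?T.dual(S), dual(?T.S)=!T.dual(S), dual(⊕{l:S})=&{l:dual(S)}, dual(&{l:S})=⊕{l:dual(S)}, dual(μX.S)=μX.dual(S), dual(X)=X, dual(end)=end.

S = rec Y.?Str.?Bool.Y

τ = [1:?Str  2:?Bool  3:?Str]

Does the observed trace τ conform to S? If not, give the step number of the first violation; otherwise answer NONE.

NONE

[1] ?Str  ok  now at ?Bool.rec Y.…
[2] ?Bool  ok  now at rec Y.…
[3] ?Str  ok  now at ?Bool.rec Y.…
trace exhausted — no violation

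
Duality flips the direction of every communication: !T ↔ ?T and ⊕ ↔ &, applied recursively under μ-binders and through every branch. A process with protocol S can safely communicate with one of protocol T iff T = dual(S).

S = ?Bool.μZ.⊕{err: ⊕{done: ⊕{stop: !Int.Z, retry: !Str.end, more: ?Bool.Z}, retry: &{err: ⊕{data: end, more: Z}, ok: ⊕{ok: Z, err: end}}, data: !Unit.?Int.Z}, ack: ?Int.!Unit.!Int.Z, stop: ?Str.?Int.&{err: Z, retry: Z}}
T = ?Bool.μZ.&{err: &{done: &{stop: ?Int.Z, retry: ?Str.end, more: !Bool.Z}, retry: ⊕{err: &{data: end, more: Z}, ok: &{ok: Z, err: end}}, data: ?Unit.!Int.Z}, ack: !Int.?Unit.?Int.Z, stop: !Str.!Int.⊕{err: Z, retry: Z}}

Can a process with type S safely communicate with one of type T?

?Bool | ?Bool  ✗ same direction on both sides — not dual

NO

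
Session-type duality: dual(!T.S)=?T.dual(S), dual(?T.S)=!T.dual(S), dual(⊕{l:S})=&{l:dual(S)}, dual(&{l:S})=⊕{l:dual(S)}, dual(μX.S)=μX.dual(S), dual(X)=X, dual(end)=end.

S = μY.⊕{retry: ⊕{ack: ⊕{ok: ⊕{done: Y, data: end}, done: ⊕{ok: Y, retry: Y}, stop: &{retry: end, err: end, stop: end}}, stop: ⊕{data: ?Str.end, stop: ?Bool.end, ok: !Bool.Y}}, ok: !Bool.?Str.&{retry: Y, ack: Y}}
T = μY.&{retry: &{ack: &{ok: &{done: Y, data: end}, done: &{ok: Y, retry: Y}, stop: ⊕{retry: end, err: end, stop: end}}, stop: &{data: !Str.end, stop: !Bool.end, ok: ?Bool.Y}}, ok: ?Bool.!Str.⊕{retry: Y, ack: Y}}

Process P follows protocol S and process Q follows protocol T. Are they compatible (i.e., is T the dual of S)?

μY ‖ μY  ✓ (binder kept)
  ⊕{retry,ok} ‖ &{retry,ok}  ✓ labels match
    • retry:
      ⊕{ack,stop} ‖ &{ack,stop}  ✓ labels match
        • ack:
          ⊕{ok,done,stop} ‖ &{ok,done,stop}  ✓ labels match
            • ok:
              ⊕{done,data} ‖ &{done,data}  ✓ labels match
                • done:
                  Y ‖ Y  ✓
                • data:
                  end ‖ end  ✓
            • done:
              ⊕{ok,retry} ‖ &{ok,retry}  ✓ labels match
                • ok:
                  Y ‖ Y  ✓
                • retry:
                  Y ‖ Y  ✓
            • stop:
              &{retry,err,stop} ‖ ⊕{retry,err,stop}  ✓ labels match
                • retry:
                  end ‖ end  ✓
                • err:
                  end ‖ end  ✓
                • stop:
                  end ‖ end  ✓
        • stop:
          ⊕{data,stop,ok} ‖ &{data,stop,ok}  ✓ labels match
            • data:
              ?Str ‖ !Str  ✓
                end ‖ end  ✓
            • stop:
              ?Bool ‖ !Bool  ✓
                end ‖ end  ✓
            • ok:
              !Bool ‖ ?Bool  ✓
                Y ‖ Y  ✓
    • ok:
      !Bool ‖ ?Bool  ✓
        ?Str ‖ !Str  ✓
          &{retry,ack} ‖ ⊕{retry,ack}  ✓ labels match
            • retry:
              Y ‖ Y  ✓
            • ack:
              Y ‖ Y  ✓

YES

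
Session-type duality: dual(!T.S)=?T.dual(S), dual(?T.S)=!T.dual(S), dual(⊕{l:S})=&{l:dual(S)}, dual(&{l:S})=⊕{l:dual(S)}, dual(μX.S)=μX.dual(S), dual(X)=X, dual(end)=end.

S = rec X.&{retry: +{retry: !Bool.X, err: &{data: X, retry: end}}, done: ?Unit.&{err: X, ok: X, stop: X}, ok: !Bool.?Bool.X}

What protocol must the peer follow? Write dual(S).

rec X.+{retry: &{retry: ?Bool.X, err: +{data: X, retry: end}}, done: !Unit.+{err: X, ok: X, stop: X}, ok: ?Bool.!Bool.X}

rec X ↦ rec X  (rec unchanged)
  &{retry,done,ok} ↦ +{retry,done,ok}  (external→internal)
    [retry]
      +{retry,err} ↦ &{retry,err}  (select→offer)
        [retry]
          !Bool ↦ ?Bool
            dual(X) = X
        [err]
          &{data,retry} ↦ +{data,retry}  (external→internal)
            [data]
              dual(X) = X
            [retry]
              dual(end) = end
    [done]
      ?Unit ↦ !Unit
        &{err,ok,stop} ↦ +{err,ok,stop}  (external→internal)
          [err]
            dual(X) = X
          [ok]
            dual(X) = X
          [stop]
            dual(X) = X
    [ok]
      !Bool ↦ ?Bool
        ?Bool ↦ !Bool
          dual(X) = X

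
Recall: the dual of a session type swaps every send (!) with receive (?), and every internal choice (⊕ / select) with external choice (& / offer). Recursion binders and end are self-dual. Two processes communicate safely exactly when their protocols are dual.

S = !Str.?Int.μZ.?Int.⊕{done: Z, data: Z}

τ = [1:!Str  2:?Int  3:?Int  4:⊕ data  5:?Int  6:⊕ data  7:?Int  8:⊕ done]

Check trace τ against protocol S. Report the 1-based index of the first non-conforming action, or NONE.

NONE

[1] !Str  ✓  residual = ?Int.μZ.…
[2] ?Int  ✓  residual = μZ.…
[3] ?Int  ✓  residual = ⊕{done: μZ.…, data: μZ.…}
[4] ⊕ data  ✓  residual = μZ.…
[5] ?Int  ✓  residual = ⊕{done: μZ.…, data: μZ.…}
[6] ⊕ data  ✓  residual = μZ.…
[7] ?Int  ✓  residual = ⊕{done: μZ.…, data: μZ.…}
[8] ⊕ done  ✓  residual = μZ.…
τ conforms to S (length 8)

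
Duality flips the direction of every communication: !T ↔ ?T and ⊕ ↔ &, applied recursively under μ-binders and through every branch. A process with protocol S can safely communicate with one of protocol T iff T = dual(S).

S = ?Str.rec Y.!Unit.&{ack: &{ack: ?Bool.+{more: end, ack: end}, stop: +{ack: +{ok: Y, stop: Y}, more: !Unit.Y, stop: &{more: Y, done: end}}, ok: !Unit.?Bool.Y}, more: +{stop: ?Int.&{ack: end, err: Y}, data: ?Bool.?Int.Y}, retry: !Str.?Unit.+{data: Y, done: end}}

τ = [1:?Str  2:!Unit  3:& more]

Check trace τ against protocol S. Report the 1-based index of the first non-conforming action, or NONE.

NONE

@1 ?Str  ✓  state: rec Y.…
@2 !Unit  ✓  state: &{ack: &{ack: ?Bool.+{more: end, ack: end}, stop: +{ack: +{ok: rec Y.…, stop: rec Y.…}, more: !Unit.rec Y.…, stop: &{more: rec Y.…, done: end}}, ok: !Unit.?Bool.rec Y.…}, more: +{stop: ?Int.&{ack: end, err: rec Y.…}, data: ?Bool.?Int.rec Y.…}, retry: !Str.?Unit.+{data: rec Y.…, done: end}}
@3 & more  ✓  state: +{stop: ?Int.&{ack: end, err: rec Y.…}, data: ?Bool.?Int.rec Y.…}
τ conforms to S (length 3)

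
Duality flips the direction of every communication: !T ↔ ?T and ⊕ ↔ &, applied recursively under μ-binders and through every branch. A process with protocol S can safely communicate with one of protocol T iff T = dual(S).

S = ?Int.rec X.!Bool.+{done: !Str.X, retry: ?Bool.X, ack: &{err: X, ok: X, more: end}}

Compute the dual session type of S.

!Int.rec X.?Bool.&{done: ?Str.X, retry: !Bool.X, ack: +{err: X, ok: X, more: end}}

?Int → !Int
  rec X → rec X  (binder kept)
    !Bool → ?Bool
      +{done,retry,ack} → &{done,retry,ack}  (⊕→&)
        case done:
          !Str → ?Str
            X ↦ X
        case retry:
          ?Bool → !Bool
            X ↦ X
        case ack:
          &{err,ok,more} → +{err,ok,more}  (&→⊕)
            case err:
              X ↦ X
            case ok:
              X ↦ X
            case more:
              end ↦ end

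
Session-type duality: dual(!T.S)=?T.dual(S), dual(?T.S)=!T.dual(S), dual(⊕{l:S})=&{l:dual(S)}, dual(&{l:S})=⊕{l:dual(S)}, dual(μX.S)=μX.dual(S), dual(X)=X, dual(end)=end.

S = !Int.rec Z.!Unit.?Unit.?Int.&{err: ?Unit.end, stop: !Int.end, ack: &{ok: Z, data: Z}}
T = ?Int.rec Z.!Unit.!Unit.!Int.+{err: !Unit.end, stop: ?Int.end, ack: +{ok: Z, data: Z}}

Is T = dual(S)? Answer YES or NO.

NO

!Int | ?Int  ✓
  rec Z | rec Z  ✓ (binder kept)
    !Unit | !Unit  ✗ same direction on both sides — not dual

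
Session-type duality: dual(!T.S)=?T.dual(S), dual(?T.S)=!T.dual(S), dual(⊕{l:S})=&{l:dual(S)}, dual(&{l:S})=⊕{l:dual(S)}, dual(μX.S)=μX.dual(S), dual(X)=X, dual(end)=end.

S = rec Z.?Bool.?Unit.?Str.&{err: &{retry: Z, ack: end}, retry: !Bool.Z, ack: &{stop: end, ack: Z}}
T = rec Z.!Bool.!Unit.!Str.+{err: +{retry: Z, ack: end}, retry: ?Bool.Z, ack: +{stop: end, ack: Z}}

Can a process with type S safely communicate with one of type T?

YES

rec Z | rec Z  ok (μ self-dual)
  ?Bool | !Bool  ok
    ?Unit | !Unit  ok
      ?Str | !Str  ok
        &{err,retry,ack} | +{err,retry,ack}  ok same labels
          • err:
            &{retry,ack} | +{retry,ack}  ok same labels
              • retry:
                Z | Z  ok
              • ack:
                end | end  ok
          • retry:
            !Bool | ?Bool  ok
              Z | Z  ok
          • ack:
            &{stop,ack} | +{stop,ack}  ok same labels
              • stop:
                end | end  ok
              • ack:
                Z | Z  ok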